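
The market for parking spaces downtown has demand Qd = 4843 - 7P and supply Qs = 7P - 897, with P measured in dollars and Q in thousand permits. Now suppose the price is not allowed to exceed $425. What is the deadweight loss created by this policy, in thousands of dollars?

0

Without the control the market clears where 4843 - 7P = 7P - 897, i.e. P* = 410 and Q* = 1973.
Since 425 is above P* = 410, the ceiling does not bind and the free-market outcome prevails.
Since the control does not bind, no trades are prevented and deadweight loss is zero.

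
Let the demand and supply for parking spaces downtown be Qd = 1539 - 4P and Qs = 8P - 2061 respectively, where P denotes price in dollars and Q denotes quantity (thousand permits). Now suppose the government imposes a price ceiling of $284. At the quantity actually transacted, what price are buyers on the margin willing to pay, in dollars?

332

In a free market, 1539 - 4P = 8P - 2061 gives the equilibrium P* = 300, Q* = 339.
The ceiling of 284 is below the equilibrium price 300, so it binds.
At P = 284: Qd = 1539 - 4·284 = 403 and Qs = 8·284 - 2061 = 211.
Only 211 units reach the market. On the demand curve, the marginal buyer's willingness to pay at Q = 211 is (1539 - 211)/4 = 332.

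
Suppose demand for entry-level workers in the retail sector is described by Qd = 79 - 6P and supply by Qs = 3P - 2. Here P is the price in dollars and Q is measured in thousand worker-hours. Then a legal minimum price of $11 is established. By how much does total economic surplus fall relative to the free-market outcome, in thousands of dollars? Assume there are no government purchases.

In a free market, 79 - 6P = 3P - 2 gives the equilibrium P* = 9, Q* = 25.
Since 11 > 9, the floor is binding.
At P = 11: Qd = 79 - 6·11 = 13 and Qs = 3·11 - 2 = 31.
Quantity traded falls to 13. At Q = 13 the demand price is (79 - 13)/6 = 11 and the supply price is (2 + 13)/3 = 5.
Deadweight loss = ½ · (11 - 5) · (25 - 13) = ½ · 6 · 12 = 36.

36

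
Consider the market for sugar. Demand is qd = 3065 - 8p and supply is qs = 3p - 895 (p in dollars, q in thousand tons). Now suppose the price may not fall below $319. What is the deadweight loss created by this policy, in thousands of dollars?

Setting quantity demanded equal to quantity supplied, 3065 - 8p = 3p - 895, gives p* = 360 and q* = 185.
The floor of 319 is below the equilibrium price 360, so it is not binding; the market clears at p* = 360, q* = 185.
Since the control does not bind, no trades are prevented and deadweight loss is zero.

0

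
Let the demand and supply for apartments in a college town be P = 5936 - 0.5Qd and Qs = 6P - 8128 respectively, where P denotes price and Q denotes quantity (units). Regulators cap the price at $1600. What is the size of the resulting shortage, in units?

7200

Rearranging demand gives Qd = 11872 - 2P. In a free market, 11872 - 2P = 6P - 8128 gives the equilibrium P* = 2500, Q* = 6872.
Since 1600 < 2500, the ceiling is binding.
At P = 1600: Qd = 11872 - 2·1600 = 8672 and Qs = 6·1600 - 8128 = 1472.
Shortage = Qd - Qs = 8672 - 1472 = 7200.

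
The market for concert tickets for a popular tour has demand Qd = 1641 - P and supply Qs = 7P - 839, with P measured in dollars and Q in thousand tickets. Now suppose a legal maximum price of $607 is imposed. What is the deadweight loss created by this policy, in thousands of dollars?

0

Equilibrium: 1641 - P = 7P - 839, so 2480 = 8P and P* = 310, Q* = 1331.
The ceiling of 607 is above the equilibrium price 310, so it is not binding; the market clears at P* = 310, Q* = 1331.
Since the control does not bind, no trades are prevented and deadweight loss is zero.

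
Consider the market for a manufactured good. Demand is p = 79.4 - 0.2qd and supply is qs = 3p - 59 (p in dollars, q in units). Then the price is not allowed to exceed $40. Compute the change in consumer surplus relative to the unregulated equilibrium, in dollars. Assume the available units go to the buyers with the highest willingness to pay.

Rearranging demand gives qd = 397 - 5p. In a free market, 397 - 5p = 3p - 59 gives the equilibrium p* = 57, q* = 112.
Because the ceiling (40) lies below the market-clearing price, it is binding.
At p = 40: qd = 397 - 5·40 = 197 and qs = 3·40 - 59 = 61.
Consumer surplus without the control is ½ · (79.4 - 57) · 112 = 1254.4.
With the ceiling, 61 units are sold at 40 (assume they go to the highest-value buyers). The demand price at q = 61 is 67.2, so CS = ½ · [(79.4 - 40) + (67.2 - 40)] · 61 = 2031.3.
Change in consumer surplus = 2031.3 - 1254.4 = 776.9.

776.9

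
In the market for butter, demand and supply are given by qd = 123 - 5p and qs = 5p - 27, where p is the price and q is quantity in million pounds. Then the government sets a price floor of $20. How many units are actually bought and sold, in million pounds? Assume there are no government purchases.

23

In a free market, 123 - 5p = 5p - 27 gives the equilibrium p* = 15, q* = 48.
The floor of 20 is above the equilibrium price 15, so it binds.
At p = 20: qd = 123 - 5·20 = 23 and qs = 5·20 - 27 = 73.
The quantity actually transacted is the short side, demand: 23.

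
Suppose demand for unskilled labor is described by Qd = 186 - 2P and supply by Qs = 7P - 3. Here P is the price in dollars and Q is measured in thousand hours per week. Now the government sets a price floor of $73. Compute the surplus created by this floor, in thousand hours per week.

Equilibrium: 186 - 2P = 7P - 3, so 189 = 9P and P* = 21, Q* = 144.
Since 73 > 21, the floor is binding.
At P = 73: Qd = 186 - 2·73 = 40 and Qs = 7·73 - 3 = 508.
Surplus = Qs - Qd = 508 - 40 = 468.

468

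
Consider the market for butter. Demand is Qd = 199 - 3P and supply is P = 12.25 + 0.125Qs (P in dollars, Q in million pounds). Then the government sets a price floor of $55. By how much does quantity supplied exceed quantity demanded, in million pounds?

Rearranging supply gives Qs = 8P - 98. Setting quantity demanded equal to quantity supplied, 199 - 3P = 8P - 98, gives P* = 27 and Q* = 118.
Because the floor (55) lies above the market-clearing price, it is binding.
At P = 55: Qd = 199 - 3·55 = 34 and Qs = 8·55 - 98 = 342.
Surplus = Qs - Qd = 342 - 34 = 308.

308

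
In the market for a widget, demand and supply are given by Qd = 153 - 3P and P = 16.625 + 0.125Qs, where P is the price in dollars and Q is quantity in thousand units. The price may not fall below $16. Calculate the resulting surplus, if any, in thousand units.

0

Rearranging supply gives Qs = 8P - 133. Without the control the market clears where 153 - 3P = 8P - 133, i.e. P* = 26 and Q* = 75.
Since 16 is below P* = 26, the floor does not bind and the free-market outcome prevails.
Since the control does not bind, there is no surplus.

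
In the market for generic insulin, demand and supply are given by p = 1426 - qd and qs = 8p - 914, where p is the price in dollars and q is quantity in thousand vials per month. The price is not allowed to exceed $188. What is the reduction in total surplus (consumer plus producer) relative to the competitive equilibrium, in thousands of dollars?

186624

Rearranging demand gives qd = 1426 - p. Setting quantity demanded equal to quantity supplied, 1426 - p = 8p - 914, gives p* = 260 and q* = 1166.
Since 188 < 260, the ceiling is binding.
At p = 188: qd = 1426 - 188 = 1238 and qs = 8·188 - 914 = 590.
Quantity traded falls to 590. At q = 590 the demand price is 1426 - 590 = 836 and the supply price is (914 + 590)/8 = 188.
Deadweight loss = ½ · (836 - 188) · (1166 - 590) = ½ · 648 · 576 = 186624.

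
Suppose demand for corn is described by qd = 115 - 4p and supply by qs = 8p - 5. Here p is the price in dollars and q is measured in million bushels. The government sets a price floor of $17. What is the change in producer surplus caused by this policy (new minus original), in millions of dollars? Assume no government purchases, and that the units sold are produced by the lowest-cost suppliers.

280

Equilibrium: 115 - 4p = 8p - 5, so 120 = 12p and p* = 10, q* = 75.
Because the floor (17) lies above the market-clearing price, it is binding.
At p = 17: qd = 115 - 4·17 = 47 and qs = 8·17 - 5 = 131.
Producer surplus without the control is ½ · (10 - 0.625) · 75 = 351.5625.
With the floor, 47 units are sold at 17. The supply price at q = 47 is 6.5, so PS = ½ · [(17 - 0.625) + (17 - 6.5)] · 47 = 631.5625.
Change in producer surplus = 631.5625 - 351.5625 = 280.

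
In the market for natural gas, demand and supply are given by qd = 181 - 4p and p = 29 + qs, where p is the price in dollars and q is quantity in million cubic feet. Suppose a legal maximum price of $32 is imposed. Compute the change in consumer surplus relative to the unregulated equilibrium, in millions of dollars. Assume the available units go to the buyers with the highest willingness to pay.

Rearranging supply gives qs = p - 29. Setting quantity demanded equal to quantity supplied, 181 - 4p = p - 29, gives p* = 42 and q* = 13.
Since 32 < 42, the ceiling is binding.
At p = 32: qd = 181 - 4·32 = 53 and qs = 32 - 29 = 3.
Consumer surplus without the control is ½ · (45.25 - 42) · 13 = 21.125.
With the ceiling, 3 units are sold at 32 (assume they go to the highest-value buyers). The demand price at q = 3 is 44.5, so CS = ½ · [(45.25 - 32) + (44.5 - 32)] · 3 = 38.625.
Change in consumer surplus = 38.625 - 21.125 = 17.5.

17.5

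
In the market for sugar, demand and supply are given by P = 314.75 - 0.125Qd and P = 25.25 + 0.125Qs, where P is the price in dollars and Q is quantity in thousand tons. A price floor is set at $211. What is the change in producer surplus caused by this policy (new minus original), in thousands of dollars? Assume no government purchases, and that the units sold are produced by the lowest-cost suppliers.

Rearranging demand gives Qd = 2518 - 8P; rearranging supply gives Qs = 8P - 202. In a free market, 2518 - 8P = 8P - 202 gives the equilibrium P* = 170, Q* = 1158.
Since 211 > 170, the floor is binding.
At P = 211: Qd = 2518 - 8·211 = 830 and Qs = 8·211 - 202 = 1486.
Producer surplus without the control is ½ · (170 - 25.25) · 1158 = 83810.25.
With the floor, 830 units are sold at 211. The supply price at Q = 830 is 129, so PS = ½ · [(211 - 25.25) + (211 - 129)] · 830 = 111116.25.
Change in producer surplus = 111116.25 - 83810.25 = 27306.

27306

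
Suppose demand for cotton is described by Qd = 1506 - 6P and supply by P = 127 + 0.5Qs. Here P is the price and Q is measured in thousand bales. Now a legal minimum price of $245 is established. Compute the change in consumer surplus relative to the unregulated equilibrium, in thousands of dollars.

-2775

Rearranging supply gives Qs = 2P - 254. In a free market, 1506 - 6P = 2P - 254 gives the equilibrium P* = 220, Q* = 186.
The floor of 245 is above the equilibrium price 220, so it binds.
At P = 245: Qd = 1506 - 6·245 = 36 and Qs = 2·245 - 254 = 236.
Consumer surplus without the control is ½ · (251 - 220) · 186 = 2883.
With the floor, consumers buy 36 units at 245, so CS = ½ · (251 - 245) · 36 = 108.
Change in consumer surplus = 108 - 2883 = -2775.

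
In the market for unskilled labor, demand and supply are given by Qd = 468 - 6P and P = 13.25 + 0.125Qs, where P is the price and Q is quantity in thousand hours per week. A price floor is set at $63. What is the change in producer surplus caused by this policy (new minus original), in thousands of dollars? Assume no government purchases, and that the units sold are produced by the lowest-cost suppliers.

Rearranging supply gives Qs = 8P - 106. Without the control the market clears where 468 - 6P = 8P - 106, i.e. P* = 41 and Q* = 222.
Because the floor (63) lies above the market-clearing price, it is binding.
At P = 63: Qd = 468 - 6·63 = 90 and Qs = 8·63 - 106 = 398.
Producer surplus without the control is ½ · (41 - 13.25) · 222 = 3080.25.
With the floor, 90 units are sold at 63. The supply price at Q = 90 is 24.5, so PS = ½ · [(63 - 13.25) + (63 - 24.5)] · 90 = 3971.25.
Change in producer surplus = 3971.25 - 3080.25 = 891.

891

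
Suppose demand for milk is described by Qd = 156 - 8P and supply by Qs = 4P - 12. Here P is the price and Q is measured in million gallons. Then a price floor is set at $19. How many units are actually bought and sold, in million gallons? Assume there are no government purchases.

4

Equilibrium: 156 - 8P = 4P - 12, so 168 = 12P and P* = 14, Q* = 44.
Because the floor (19) lies above the market-clearing price, it is binding.
At P = 19: Qd = 156 - 8·19 = 4 and Qs = 4·19 - 12 = 64.
The quantity actually transacted is the short side, demand: 4.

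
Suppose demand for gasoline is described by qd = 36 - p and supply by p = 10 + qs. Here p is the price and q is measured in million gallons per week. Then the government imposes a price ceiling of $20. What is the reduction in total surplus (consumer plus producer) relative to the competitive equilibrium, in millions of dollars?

9

Rearranging supply gives qs = p - 10. Equilibrium: 36 - p = p - 10, so 46 = 2p and p* = 23, q* = 13.
The ceiling of 20 is below the equilibrium price 23, so it binds.
At p = 20: qd = 36 - 20 = 16 and qs = 20 - 10 = 10.
Quantity traded falls to 10. At q = 10 the demand price is 36 - 10 = 26 and the supply price is 10 + 10 = 20.
Deadweight loss = ½ · (26 - 20) · (13 - 10) = ½ · 6 · 3 = 9.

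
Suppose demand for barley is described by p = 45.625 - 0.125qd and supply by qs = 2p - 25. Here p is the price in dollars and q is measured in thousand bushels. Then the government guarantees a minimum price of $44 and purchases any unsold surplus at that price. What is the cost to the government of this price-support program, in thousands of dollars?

Rearranging demand gives qd = 365 - 8p. In a free market, 365 - 8p = 2p - 25 gives the equilibrium p* = 39, q* = 53.
Because the floor (44) lies above the market-clearing price, it is binding.
At p = 44: qd = 365 - 8·44 = 13 and qs = 2·44 - 25 = 63.
Surplus = qs - qd = 50.
Government expenditure = surplus × support price = 50 × 44 = 2200.

2200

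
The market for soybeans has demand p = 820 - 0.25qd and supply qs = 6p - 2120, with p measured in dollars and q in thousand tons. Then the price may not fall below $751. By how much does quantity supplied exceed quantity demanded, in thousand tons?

2110

Rearranging demand gives qd = 3280 - 4p. Without the control the market clears where 3280 - 4p = 6p - 2120, i.e. p* = 540 and q* = 1120.
The floor of 751 is above the equilibrium price 540, so it binds.
At p = 751: qd = 3280 - 4·751 = 276 and qs = 6·751 - 2120 = 2386.
Surplus = qs - qd = 2386 - 276 = 2110.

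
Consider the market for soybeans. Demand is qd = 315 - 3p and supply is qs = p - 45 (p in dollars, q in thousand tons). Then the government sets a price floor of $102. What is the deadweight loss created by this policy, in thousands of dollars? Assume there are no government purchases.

Without the control the market clears where 315 - 3p = p - 45, i.e. p* = 90 and q* = 45.
The floor of 102 is above the equilibrium price 90, so it binds.
At p = 102: qd = 315 - 3·102 = 9 and qs = 102 - 45 = 57.
Quantity traded falls to 9. At q = 9 the demand price is (315 - 9)/3 = 102 and the supply price is 45 + 9 = 54.
Deadweight loss = ½ · (102 - 54) · (45 - 9) = ½ · 48 · 36 = 864.

864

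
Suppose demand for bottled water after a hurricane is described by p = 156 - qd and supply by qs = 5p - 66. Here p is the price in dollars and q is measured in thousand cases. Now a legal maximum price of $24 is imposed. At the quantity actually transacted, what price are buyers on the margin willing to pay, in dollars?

102

Rearranging demand gives qd = 156 - p. Setting quantity demanded equal to quantity supplied, 156 - p = 5p - 66, gives p* = 37 and q* = 119.
Because the ceiling (24) lies below the market-clearing price, it is binding.
At p = 24: qd = 156 - 24 = 132 and qs = 5·24 - 66 = 54.
Only 54 units reach the market. On the demand curve, the marginal buyer's willingness to pay at q = 54 is (156 - 54) = 102.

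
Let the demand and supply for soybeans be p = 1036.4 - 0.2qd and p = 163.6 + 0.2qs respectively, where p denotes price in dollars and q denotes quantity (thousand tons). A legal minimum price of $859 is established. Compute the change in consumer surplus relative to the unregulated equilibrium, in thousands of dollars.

Rearranging demand gives qd = 5182 - 5p; rearranging supply gives qs = 5p - 818. Without the control the market clears where 5182 - 5p = 5p - 818, i.e. p* = 600 and q* = 2182.
Since 859 > 600, the floor is binding.
At p = 859: qd = 5182 - 5·859 = 887 and qs = 5·859 - 818 = 3477.
Consumer surplus without the control is ½ · (1036.4 - 600) · 2182 = 476112.4.
With the floor, consumers buy 887 units at 859, so CS = ½ · (1036.4 - 859) · 887 = 78676.9.
Change in consumer surplus = 78676.9 - 476112.4 = -397435.5.

-397435.5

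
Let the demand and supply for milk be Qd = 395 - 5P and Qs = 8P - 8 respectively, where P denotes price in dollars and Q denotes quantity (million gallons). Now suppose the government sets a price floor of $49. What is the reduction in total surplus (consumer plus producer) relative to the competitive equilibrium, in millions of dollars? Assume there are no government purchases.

1316.25

Equilibrium: 395 - 5P = 8P - 8, so 403 = 13P and P* = 31, Q* = 240.
The floor of 49 is above the equilibrium price 31, so it binds.
At P = 49: Qd = 395 - 5·49 = 150 and Qs = 8·49 - 8 = 384.
Quantity traded falls to 150. At Q = 150 the demand price is (395 - 150)/5 = 49 and the supply price is (8 + 150)/8 = 19.75.
Deadweight loss = ½ · (49 - 19.75) · (240 - 150) = ½ · 29.25 · 90 = 1316.25.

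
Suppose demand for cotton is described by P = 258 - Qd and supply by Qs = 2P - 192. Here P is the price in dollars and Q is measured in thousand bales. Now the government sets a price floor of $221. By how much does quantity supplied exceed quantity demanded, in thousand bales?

213

Rearranging demand gives Qd = 258 - P. Equilibrium: 258 - P = 2P - 192, so 450 = 3P and P* = 150, Q* = 108.
Because the floor (221) lies above the market-clearing price, it is binding.
At P = 221: Qd = 258 - 221 = 37 and Qs = 2·221 - 192 = 250.
Surplus = Qs - Qd = 250 - 37 = 213.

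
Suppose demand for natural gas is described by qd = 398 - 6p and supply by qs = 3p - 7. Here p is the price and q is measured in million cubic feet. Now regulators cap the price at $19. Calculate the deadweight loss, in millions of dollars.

Without the control the market clears where 398 - 6p = 3p - 7, i.e. p* = 45 and q* = 128.
Since 19 < 45, the ceiling is binding.
At p = 19: qd = 398 - 6·19 = 284 and qs = 3·19 - 7 = 50.
Quantity traded falls to 50. At q = 50 the demand price is (398 - 50)/6 = 58 and the supply price is (7 + 50)/3 = 19.
Deadweight loss = ½ · (58 - 19) · (128 - 50) = ½ · 39 · 78 = 1521.

1521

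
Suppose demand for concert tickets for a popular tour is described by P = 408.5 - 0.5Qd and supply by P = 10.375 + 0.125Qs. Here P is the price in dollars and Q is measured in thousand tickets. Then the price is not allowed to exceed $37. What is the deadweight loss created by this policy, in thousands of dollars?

56180

Rearranging demand gives Qd = 817 - 2P; rearranging supply gives Qs = 8P - 83. Equilibrium: 817 - 2P = 8P - 83, so 900 = 10P and P* = 90, Q* = 637.
The ceiling of 37 is below the equilibrium price 90, so it binds.
At P = 37: Qd = 817 - 2·37 = 743 and Qs = 8·37 - 83 = 213.
Quantity traded falls to 213. At Q = 213 the demand price is (817 - 213)/2 = 302 and the supply price is (83 + 213)/8 = 37.
Deadweight loss = ½ · (302 - 37) · (637 - 213) = ½ · 265 · 424 = 56180.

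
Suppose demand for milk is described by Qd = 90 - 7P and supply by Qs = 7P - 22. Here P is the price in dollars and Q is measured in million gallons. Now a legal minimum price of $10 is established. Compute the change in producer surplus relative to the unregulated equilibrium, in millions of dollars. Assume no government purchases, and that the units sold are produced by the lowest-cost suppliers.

In a free market, 90 - 7P = 7P - 22 gives the equilibrium P* = 8, Q* = 34.
Since 10 > 8, the floor is binding.
At P = 10: Qd = 90 - 7·10 = 20 and Qs = 7·10 - 22 = 48.
Producer surplus without the control is ½ · (8 - 22/7) · 34 = 578/7.
With the floor, 20 units are sold at 10. The supply price at Q = 20 is 6, so PS = ½ · [(10 - 22/7) + (10 - 6)] · 20 = 760/7.
Change in producer surplus = 760/7 - 578/7 = 26.

26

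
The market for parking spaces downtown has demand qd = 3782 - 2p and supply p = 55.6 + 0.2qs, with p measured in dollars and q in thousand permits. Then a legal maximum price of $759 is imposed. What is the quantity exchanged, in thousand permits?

2622

Rearranging supply gives qs = 5p - 278. Equilibrium: 3782 - 2p = 5p - 278, so 4060 = 7p and p* = 580, q* = 2622.
Since 759 is above p* = 580, the ceiling does not bind and the free-market outcome prevails.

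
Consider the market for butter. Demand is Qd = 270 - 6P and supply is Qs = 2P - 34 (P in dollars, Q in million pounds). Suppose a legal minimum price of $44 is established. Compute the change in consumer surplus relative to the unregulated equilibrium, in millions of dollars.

-144

Setting quantity demanded equal to quantity supplied, 270 - 6P = 2P - 34, gives P* = 38 and Q* = 42.
The floor of 44 is above the equilibrium price 38, so it binds.
At P = 44: Qd = 270 - 6·44 = 6 and Qs = 2·44 - 34 = 54.
Consumer surplus without the control is ½ · (45 - 38) · 42 = 147.
With the floor, consumers buy 6 units at 44, so CS = ½ · (45 - 44) · 6 = 3.
Change in consumer surplus = 3 - 147 = -144.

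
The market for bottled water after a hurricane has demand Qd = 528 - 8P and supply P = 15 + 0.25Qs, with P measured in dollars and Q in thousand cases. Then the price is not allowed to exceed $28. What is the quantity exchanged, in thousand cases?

52

Rearranging supply gives Qs = 4P - 60. Equilibrium: 528 - 8P = 4P - 60, so 588 = 12P and P* = 49, Q* = 136.
Because the ceiling (28) lies below the market-clearing price, it is binding.
At P = 28: Qd = 528 - 8·28 = 304 and Qs = 4·28 - 60 = 52.
The quantity actually transacted is the short side, supply: 52.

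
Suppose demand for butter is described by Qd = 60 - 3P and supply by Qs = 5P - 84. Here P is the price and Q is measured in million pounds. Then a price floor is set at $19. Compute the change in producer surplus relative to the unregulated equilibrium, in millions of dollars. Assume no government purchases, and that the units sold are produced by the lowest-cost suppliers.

2.1

Setting quantity demanded equal to quantity supplied, 60 - 3P = 5P - 84, gives P* = 18 and Q* = 6.
Because the floor (19) lies above the market-clearing price, it is binding.
At P = 19: Qd = 60 - 3·19 = 3 and Qs = 5·19 - 84 = 11.
Producer surplus without the control is ½ · (18 - 16.8) · 6 = 3.6.
With the floor, 3 units are sold at 19. The supply price at Q = 3 is 17.4, so PS = ½ · [(19 - 16.8) + (19 - 17.4)] · 3 = 5.7.
Change in producer surplus = 5.7 - 3.6 = 2.1.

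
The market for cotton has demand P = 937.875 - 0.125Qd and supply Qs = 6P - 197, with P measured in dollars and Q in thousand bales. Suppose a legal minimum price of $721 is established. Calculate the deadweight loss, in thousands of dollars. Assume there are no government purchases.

Rearranging demand gives Qd = 7503 - 8P. Equilibrium: 7503 - 8P = 6P - 197, so 7700 = 14P and P* = 550, Q* = 3103.
Because the floor (721) lies above the market-clearing price, it is binding.
At P = 721: Qd = 7503 - 8·721 = 1735 and Qs = 6·721 - 197 = 4129.
Quantity traded falls to 1735. At Q = 1735 the demand price is (7503 - 1735)/8 = 721 and the supply price is (197 + 1735)/6 = 322.
Deadweight loss = ½ · (721 - 322) · (3103 - 1735) = ½ · 399 · 1368 = 272916.

272916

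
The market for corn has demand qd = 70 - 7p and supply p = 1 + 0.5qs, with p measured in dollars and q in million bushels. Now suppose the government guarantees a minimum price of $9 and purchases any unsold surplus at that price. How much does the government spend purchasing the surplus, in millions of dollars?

81

Rearranging supply gives qs = 2p - 2. Setting quantity demanded equal to quantity supplied, 70 - 7p = 2p - 2, gives p* = 8 and q* = 14.
Because the floor (9) lies above the market-clearing price, it is binding.
At p = 9: qd = 70 - 7·9 = 7 and qs = 2·9 - 2 = 16.
Surplus = qs - qd = 9.
Government expenditure = surplus × support price = 9 × 9 = 81.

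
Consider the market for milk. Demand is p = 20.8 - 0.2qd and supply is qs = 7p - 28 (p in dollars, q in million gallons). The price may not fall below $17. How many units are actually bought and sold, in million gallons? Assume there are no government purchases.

Rearranging demand gives qd = 104 - 5p. Equilibrium: 104 - 5p = 7p - 28, so 132 = 12p and p* = 11, q* = 49.
The floor of 17 is above the equilibrium price 11, so it binds.
At p = 17: qd = 104 - 5·17 = 19 and qs = 7·17 - 28 = 91.
The quantity actually transacted is the short side, demand: 19.

19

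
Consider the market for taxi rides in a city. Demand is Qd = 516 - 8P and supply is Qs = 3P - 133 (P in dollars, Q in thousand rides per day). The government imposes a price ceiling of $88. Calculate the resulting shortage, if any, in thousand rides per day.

In a free market, 516 - 8P = 3P - 133 gives the equilibrium P* = 59, Q* = 44.
The ceiling of 88 is above the equilibrium price 59, so it is not binding; the market clears at P* = 59, Q* = 44.
Since the control does not bind, there is no shortage.

0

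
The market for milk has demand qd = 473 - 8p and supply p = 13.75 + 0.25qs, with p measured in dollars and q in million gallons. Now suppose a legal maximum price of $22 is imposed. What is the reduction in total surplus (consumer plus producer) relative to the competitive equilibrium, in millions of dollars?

1452

Rearranging supply gives qs = 4p - 55. In a free market, 473 - 8p = 4p - 55 gives the equilibrium p* = 44, q* = 121.
Because the ceiling (22) lies below the market-clearing price, it is binding.
At p = 22: qd = 473 - 8·22 = 297 and qs = 4·22 - 55 = 33.
Quantity traded falls to 33. At q = 33 the demand price is (473 - 33)/8 = 55 and the supply price is (55 + 33)/4 = 22.
Deadweight loss = ½ · (55 - 22) · (121 - 33) = ½ · 33 · 88 = 1452.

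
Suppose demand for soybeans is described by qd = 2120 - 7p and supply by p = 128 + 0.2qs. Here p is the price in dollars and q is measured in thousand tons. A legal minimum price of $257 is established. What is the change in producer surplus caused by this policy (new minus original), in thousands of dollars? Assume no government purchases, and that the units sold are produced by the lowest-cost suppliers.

Rearranging supply gives qs = 5p - 640. Equilibrium: 2120 - 7p = 5p - 640, so 2760 = 12p and p* = 230, q* = 510.
Because the floor (257) lies above the market-clearing price, it is binding.
At p = 257: qd = 2120 - 7·257 = 321 and qs = 5·257 - 640 = 645.
Producer surplus without the control is ½ · (230 - 128) · 510 = 26010.
With the floor, 321 units are sold at 257. The supply price at q = 321 is 192.2, so PS = ½ · [(257 - 128) + (257 - 192.2)] · 321 = 31104.9.
Change in producer surplus = 31104.9 - 26010 = 5094.9.

5094.9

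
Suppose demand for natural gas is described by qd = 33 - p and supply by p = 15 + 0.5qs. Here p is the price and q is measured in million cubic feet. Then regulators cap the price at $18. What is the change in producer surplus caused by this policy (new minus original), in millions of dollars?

Rearranging supply gives qs = 2p - 30. Without the control the market clears where 33 - p = 2p - 30, i.e. p* = 21 and q* = 12.
Because the ceiling (18) lies below the market-clearing price, it is binding.
At p = 18: qd = 33 - 18 = 15 and qs = 2·18 - 30 = 6.
Producer surplus without the control is ½ · (21 - 15) · 12 = 36.
With the ceiling, producers sell 6 units at 18, so PS = ½ · (18 - 15) · 6 = 9.
Change in producer surplus = 9 - 36 = -27.

-27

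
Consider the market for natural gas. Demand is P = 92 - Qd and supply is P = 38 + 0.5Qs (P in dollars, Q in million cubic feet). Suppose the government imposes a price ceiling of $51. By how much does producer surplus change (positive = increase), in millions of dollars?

-155

Rearranging demand gives Qd = 92 - P; rearranging supply gives Qs = 2P - 76. Equilibrium: 92 - P = 2P - 76, so 168 = 3P and P* = 56, Q* = 36.
Because the ceiling (51) lies below the market-clearing price, it is binding.
At P = 51: Qd = 92 - 51 = 41 and Qs = 2·51 - 76 = 26.
Producer surplus without the control is ½ · (56 - 38) · 36 = 324.
With the ceiling, producers sell 26 units at 51, so PS = ½ · (51 - 38) · 26 = 169.
Change in producer surplus = 169 - 324 = -155.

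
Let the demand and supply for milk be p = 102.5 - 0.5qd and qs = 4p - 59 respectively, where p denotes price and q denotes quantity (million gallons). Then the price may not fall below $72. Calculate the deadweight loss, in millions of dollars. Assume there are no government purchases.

Rearranging demand gives qd = 205 - 2p. In a free market, 205 - 2p = 4p - 59 gives the equilibrium p* = 44, q* = 117.
Since 72 > 44, the floor is binding.
At p = 72: qd = 205 - 2·72 = 61 and qs = 4·72 - 59 = 229.
Quantity traded falls to 61. At q = 61 the demand price is (205 - 61)/2 = 72 and the supply price is (59 + 61)/4 = 30.
Deadweight loss = ½ · (72 - 30) · (117 - 61) = ½ · 42 · 56 = 1176.

1176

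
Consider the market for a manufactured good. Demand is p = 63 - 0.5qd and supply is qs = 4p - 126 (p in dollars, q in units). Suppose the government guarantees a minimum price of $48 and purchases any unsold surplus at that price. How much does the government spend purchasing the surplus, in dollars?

1728

Rearranging demand gives qd = 126 - 2p. In a free market, 126 - 2p = 4p - 126 gives the equilibrium p* = 42, q* = 42.
Because the floor (48) lies above the market-clearing price, it is binding.
At p = 48: qd = 126 - 2·48 = 30 and qs = 4·48 - 126 = 66.
Surplus = qs - qd = 36.
Government expenditure = surplus × support price = 36 × 48 = 1728.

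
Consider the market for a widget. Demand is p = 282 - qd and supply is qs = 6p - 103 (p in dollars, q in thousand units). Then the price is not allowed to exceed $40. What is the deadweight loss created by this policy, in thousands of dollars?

4725

Rearranging demand gives qd = 282 - p. In a free market, 282 - p = 6p - 103 gives the equilibrium p* = 55, q* = 227.
The ceiling of 40 is below the equilibrium price 55, so it binds.
At p = 40: qd = 282 - 40 = 242 and qs = 6·40 - 103 = 137.
Quantity traded falls to 137. At q = 137 the demand price is 282 - 137 = 145 and the supply price is (103 + 137)/6 = 40.
Deadweight loss = ½ · (145 - 40) · (227 - 137) = ½ · 105 · 90 = 4725.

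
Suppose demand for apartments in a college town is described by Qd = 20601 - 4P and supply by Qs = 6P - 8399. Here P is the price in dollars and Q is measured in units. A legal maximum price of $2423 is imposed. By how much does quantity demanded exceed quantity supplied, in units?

4770

Equilibrium: 20601 - 4P = 6P - 8399, so 29000 = 10P and P* = 2900, Q* = 9001.
Since 2423 < 2900, the ceiling is binding.
At P = 2423: Qd = 20601 - 4·2423 = 10909 and Qs = 6·2423 - 8399 = 6139.
Shortage = Qd - Qs = 10909 - 6139 = 4770.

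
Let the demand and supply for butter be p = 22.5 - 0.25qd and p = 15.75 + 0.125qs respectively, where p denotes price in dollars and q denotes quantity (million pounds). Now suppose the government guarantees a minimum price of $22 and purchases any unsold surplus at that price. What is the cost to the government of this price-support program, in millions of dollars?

1056

Rearranging demand gives qd = 90 - 4p; rearranging supply gives qs = 8p - 126. Without the control the market clears where 90 - 4p = 8p - 126, i.e. p* = 18 and q* = 18.
The floor of 22 is above the equilibrium price 18, so it binds.
At p = 22: qd = 90 - 4·22 = 2 and qs = 8·22 - 126 = 50.
Surplus = qs - qd = 48.
Government expenditure = surplus × support price = 48 × 22 = 1056.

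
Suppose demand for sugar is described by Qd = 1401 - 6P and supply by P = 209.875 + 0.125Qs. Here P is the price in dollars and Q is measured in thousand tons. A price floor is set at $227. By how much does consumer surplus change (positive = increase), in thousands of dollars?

-420

Rearranging supply gives Qs = 8P - 1679. Equilibrium: 1401 - 6P = 8P - 1679, so 3080 = 14P and P* = 220, Q* = 81.
Because the floor (227) lies above the market-clearing price, it is binding.
At P = 227: Qd = 1401 - 6·227 = 39 and Qs = 8·227 - 1679 = 137.
Consumer surplus without the control is ½ · (233.5 - 220) · 81 = 546.75.
With the floor, consumers buy 39 units at 227, so CS = ½ · (233.5 - 227) · 39 = 126.75.
Change in consumer surplus = 126.75 - 546.75 = -420.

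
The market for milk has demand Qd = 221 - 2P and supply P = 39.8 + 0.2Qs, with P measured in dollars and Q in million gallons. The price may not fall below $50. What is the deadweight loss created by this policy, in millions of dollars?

Rearranging supply gives Qs = 5P - 199. In a free market, 221 - 2P = 5P - 199 gives the equilibrium P* = 60, Q* = 101.
The floor of 50 is below the equilibrium price 60, so it is not binding; the market clears at P* = 60, Q* = 101.
Since the control does not bind, no trades are prevented and deadweight loss is zero.

0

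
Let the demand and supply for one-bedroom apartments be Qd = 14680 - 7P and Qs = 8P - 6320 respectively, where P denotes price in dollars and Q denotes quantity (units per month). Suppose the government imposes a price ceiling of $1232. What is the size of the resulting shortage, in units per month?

Setting quantity demanded equal to quantity supplied, 14680 - 7P = 8P - 6320, gives P* = 1400 and Q* = 4880.
Because the ceiling (1232) lies below the market-clearing price, it is binding.
At P = 1232: Qd = 14680 - 7·1232 = 6056 and Qs = 8·1232 - 6320 = 3536.
Shortage = Qd - Qs = 6056 - 3536 = 2520.

2520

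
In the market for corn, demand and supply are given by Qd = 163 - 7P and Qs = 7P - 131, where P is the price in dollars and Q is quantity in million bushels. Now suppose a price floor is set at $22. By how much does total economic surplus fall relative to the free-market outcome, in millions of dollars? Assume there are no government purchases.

Equilibrium: 163 - 7P = 7P - 131, so 294 = 14P and P* = 21, Q* = 16.
Because the floor (22) lies above the market-clearing price, it is binding.
At P = 22: Qd = 163 - 7·22 = 9 and Qs = 7·22 - 131 = 23.
Quantity traded falls to 9. At Q = 9 the demand price is (163 - 9)/7 = 22 and the supply price is (131 + 9)/7 = 20.
Deadweight loss = ½ · (22 - 20) · (16 - 9) = ½ · 2 · 7 = 7.

7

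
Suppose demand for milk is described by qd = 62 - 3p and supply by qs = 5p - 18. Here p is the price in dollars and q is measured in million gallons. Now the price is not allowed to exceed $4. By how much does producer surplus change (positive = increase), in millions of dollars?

-102

Equilibrium: 62 - 3p = 5p - 18, so 80 = 8p and p* = 10, q* = 32.
Since 4 < 10, the ceiling is binding.
At p = 4: qd = 62 - 3·4 = 50 and qs = 5·4 - 18 = 2.
Producer surplus without the control is ½ · (10 - 3.6) · 32 = 102.4.
With the ceiling, producers sell 2 units at 4, so PS = ½ · (4 - 3.6) · 2 = 0.4.
Change in producer surplus = 0.4 - 102.4 = -102.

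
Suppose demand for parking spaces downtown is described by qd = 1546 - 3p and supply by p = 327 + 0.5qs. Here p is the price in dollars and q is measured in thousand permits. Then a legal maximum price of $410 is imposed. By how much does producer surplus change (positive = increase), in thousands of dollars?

-5880

Rearranging supply gives qs = 2p - 654. Setting quantity demanded equal to quantity supplied, 1546 - 3p = 2p - 654, gives p* = 440 and q* = 226.
Because the ceiling (410) lies below the market-clearing price, it is binding.
At p = 410: qd = 1546 - 3·410 = 316 and qs = 2·410 - 654 = 166.
Producer surplus without the control is ½ · (440 - 327) · 226 = 12769.
With the ceiling, producers sell 166 units at 410, so PS = ½ · (410 - 327) · 166 = 6889.
Change in producer surplus = 6889 - 12769 = -5880.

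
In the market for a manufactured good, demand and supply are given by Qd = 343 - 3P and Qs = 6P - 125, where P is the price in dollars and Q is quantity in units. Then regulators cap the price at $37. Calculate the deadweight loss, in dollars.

In a free market, 343 - 3P = 6P - 125 gives the equilibrium P* = 52, Q* = 187.
The ceiling of 37 is below the equilibrium price 52, so it binds.
At P = 37: Qd = 343 - 3·37 = 232 and Qs = 6·37 - 125 = 97.
Quantity traded falls to 97. At Q = 97 the demand price is (343 - 97)/3 = 82 and the supply price is (125 + 97)/6 = 37.
Deadweight loss = ½ · (82 - 37) · (187 - 97) = ½ · 45 · 90 = 2025.

2025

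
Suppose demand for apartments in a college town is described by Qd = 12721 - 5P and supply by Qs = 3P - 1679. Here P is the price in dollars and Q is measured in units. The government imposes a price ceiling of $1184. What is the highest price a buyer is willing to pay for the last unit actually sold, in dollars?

2169.6

Equilibrium: 12721 - 5P = 3P - 1679, so 14400 = 8P and P* = 1800, Q* = 3721.
Because the ceiling (1184) lies below the market-clearing price, it is binding.
At P = 1184: Qd = 12721 - 5·1184 = 6801 and Qs = 3·1184 - 1679 = 1873.
Only 1873 units reach the market. On the demand curve, the marginal buyer's willingness to pay at Q = 1873 is (12721 - 1873)/5 = 2169.6.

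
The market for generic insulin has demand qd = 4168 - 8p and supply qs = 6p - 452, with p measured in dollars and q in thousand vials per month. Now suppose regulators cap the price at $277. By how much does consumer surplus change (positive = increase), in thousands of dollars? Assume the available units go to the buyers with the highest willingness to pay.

In a free market, 4168 - 8p = 6p - 452 gives the equilibrium p* = 330, q* = 1528.
The ceiling of 277 is below the equilibrium price 330, so it binds.
At p = 277: qd = 4168 - 8·277 = 1952 and qs = 6·277 - 452 = 1210.
Consumer surplus without the control is ½ · (521 - 330) · 1528 = 145924.
With the ceiling, 1210 units are sold at 277 (assume they go to the highest-value buyers). The demand price at q = 1210 is 369.75, so CS = ½ · [(521 - 277) + (369.75 - 277)] · 1210 = 203733.75.
Change in consumer surplus = 203733.75 - 145924 = 57809.75.

57809.75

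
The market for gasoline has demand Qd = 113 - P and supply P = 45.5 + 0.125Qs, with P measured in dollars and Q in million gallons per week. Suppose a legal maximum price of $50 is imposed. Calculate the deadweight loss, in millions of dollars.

Rearranging supply gives Qs = 8P - 364. In a free market, 113 - P = 8P - 364 gives the equilibrium P* = 53, Q* = 60.
Since 50 < 53, the ceiling is binding.
At P = 50: Qd = 113 - 50 = 63 and Qs = 8·50 - 364 = 36.
Quantity traded falls to 36. At Q = 36 the demand price is 113 - 36 = 77 and the supply price is (364 + 36)/8 = 50.
Deadweight loss = ½ · (77 - 50) · (60 - 36) = ½ · 27 · 24 = 324.

324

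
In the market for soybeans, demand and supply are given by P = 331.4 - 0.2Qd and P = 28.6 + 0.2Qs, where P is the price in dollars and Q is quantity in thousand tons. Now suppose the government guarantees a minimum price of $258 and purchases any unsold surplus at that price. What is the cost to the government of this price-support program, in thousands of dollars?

Rearranging demand gives Qd = 1657 - 5P; rearranging supply gives Qs = 5P - 143. Equilibrium: 1657 - 5P = 5P - 143, so 1800 = 10P and P* = 180, Q* = 757.
Because the floor (258) lies above the market-clearing price, it is binding.
At P = 258: Qd = 1657 - 5·258 = 367 and Qs = 5·258 - 143 = 1147.
Surplus = Qs - Qd = 780.
Government expenditure = surplus × support price = 780 × 258 = 201240.

201240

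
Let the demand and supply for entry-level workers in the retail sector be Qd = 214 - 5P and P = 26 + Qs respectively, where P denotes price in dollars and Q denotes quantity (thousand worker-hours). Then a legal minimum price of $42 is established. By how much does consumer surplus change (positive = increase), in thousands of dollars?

Rearranging supply gives Qs = P - 26. In a free market, 214 - 5P = P - 26 gives the equilibrium P* = 40, Q* = 14.
Because the floor (42) lies above the market-clearing price, it is binding.
At P = 42: Qd = 214 - 5·42 = 4 and Qs = 42 - 26 = 16.
Consumer surplus without the control is ½ · (42.8 - 40) · 14 = 19.6.
With the floor, consumers buy 4 units at 42, so CS = ½ · (42.8 - 42) · 4 = 1.6.
Change in consumer surplus = 1.6 - 19.6 = -18.

-18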